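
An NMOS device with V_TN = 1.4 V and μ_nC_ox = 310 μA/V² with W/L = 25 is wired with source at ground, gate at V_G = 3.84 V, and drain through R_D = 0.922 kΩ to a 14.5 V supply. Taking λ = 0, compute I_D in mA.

V_GS = V_G = 3.84 V, so V_ov = 3.84 − 1.4 = 2.44 V.
k_n = μ_nC_ox · (W/L) = 7.75 mA/V².
Assume saturation: I_D = ½ k_n V_ov² = 0.5 × 7.75 × 2.44² = 23.1 mA, giving V_DS = V_DD − I_D R_D = 14.5 − 23.1 × 0.922 = -6.77 V.
But -6.77 V < V_ov = 2.44 V, so the device is actually in triode.
In triode I_D = k_n[V_ov V_DS − ½ V_DS²] and I_D = (V_DD − V_DS)/R_D. Equating: 3.57 V_DS² − 18.44 V_DS + 14.5 = 0, giving V_DS = 0.968 V (the root below V_ov).
I_D = (14.5 − 0.968) / 0.922 = 14.7 mA.

I_D = 14.7 mA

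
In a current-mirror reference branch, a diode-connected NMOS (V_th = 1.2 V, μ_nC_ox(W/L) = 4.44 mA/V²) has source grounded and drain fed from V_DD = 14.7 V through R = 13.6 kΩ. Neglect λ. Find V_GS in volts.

With gate tied to drain, V_GS = V_DS ≥ V_GS − V_th, so the device is in saturation.
KCL at the drain: ½ k_n (V_GS − V_th)² = (V_DD − V_GS)/R.
Let x = V_GS − 1.2. Then 30.2 x² + x − 13.5 = 0, giving x = 0.652 V (positive root), so V_GS = 1.85 V.
I_D = (V_DD − V_GS)/R = (14.7 − 1.85) / 13.6 = 0.945 mA.

V_GS = 1.85 V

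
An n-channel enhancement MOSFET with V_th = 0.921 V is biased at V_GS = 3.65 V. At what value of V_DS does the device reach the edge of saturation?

The boundary between triode and saturation is V_DS = V_GS − V_th = V_ov.
V_ov = 3.65 − 0.921 = 2.73 V.

V_DS,sat = 2.73 V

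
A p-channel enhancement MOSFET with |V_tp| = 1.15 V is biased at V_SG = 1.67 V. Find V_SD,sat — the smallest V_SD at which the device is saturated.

V_SD,sat = 0.520 V

The boundary between triode and saturation is V_SD = V_SG − |V_tp| = V_ov.
V_ov = 1.67 − 1.15 = 0.52 V.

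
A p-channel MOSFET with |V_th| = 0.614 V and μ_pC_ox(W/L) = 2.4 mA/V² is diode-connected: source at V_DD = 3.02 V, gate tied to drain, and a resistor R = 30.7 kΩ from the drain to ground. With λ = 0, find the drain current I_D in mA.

With gate tied to drain, V_SG = V_SD ≥ V_SG − |V_th|, so the device is in saturation.
KCL at the drain: ½ k_p (V_SG − |V_th|)² = (V_DD − V_SG)/R.
Let x = V_SG − 0.614. Then 36.8 x² + x − 2.406 = 0, giving x = 0.242 V (positive root), so V_SG = 0.856 V.
I_D = (V_DD − V_SG)/R = (3.02 − 0.856) / 30.7 = 0.0705 mA.

I_D = 0.0705 mA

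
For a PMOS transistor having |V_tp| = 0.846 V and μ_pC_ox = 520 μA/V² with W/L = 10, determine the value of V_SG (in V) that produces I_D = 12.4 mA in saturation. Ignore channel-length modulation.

V_SG = 3.03 V

k_p = μ_pC_ox · (W/L) = 5.2 mA/V².
In saturation I_D = ½ k_p (V_SG − |V_tp|)², so V_SG − |V_tp| = √(2 I_D / k_p) = √(2 × 12.4 / 5.2) = 2.18 V.
V_SG = 0.846 + 2.18 = 3.03 V.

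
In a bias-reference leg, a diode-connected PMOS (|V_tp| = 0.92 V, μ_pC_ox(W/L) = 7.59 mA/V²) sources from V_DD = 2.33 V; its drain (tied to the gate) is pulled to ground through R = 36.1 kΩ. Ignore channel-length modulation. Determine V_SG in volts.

V_SG = 1.02 V

With gate tied to drain, V_SG = V_SD ≥ V_SG − |V_tp|, so the device is in saturation.
KCL at the drain: ½ k_p (V_SG − |V_tp|)² = (V_DD − V_SG)/R.
Let x = V_SG − 0.92. Then 137 x² + x − 1.41 = 0, giving x = 0.0979 V (positive root), so V_SG = 1.02 V.
I_D = (V_DD − V_SG)/R = (2.33 − 1.02) / 36.1 = 0.0363 mA.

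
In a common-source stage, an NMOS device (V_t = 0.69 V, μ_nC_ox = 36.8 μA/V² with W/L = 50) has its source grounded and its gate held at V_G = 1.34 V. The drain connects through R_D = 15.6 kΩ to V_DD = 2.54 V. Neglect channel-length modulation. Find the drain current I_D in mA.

V_GS = V_G = 1.34 V, so V_ov = 1.34 − 0.69 = 0.65 V.
k_n = μ_nC_ox · (W/L) = 1.84 mA/V².
Assume saturation: I_D = ½ k_n V_ov² = 0.5 × 1.84 × 0.65² = 0.389 mA, giving V_DS = V_DD − I_D R_D = 2.54 − 0.389 × 15.6 = -3.52 V.
But -3.52 V < V_ov = 0.65 V, so the device is actually in triode.
In triode I_D = k_n[V_ov V_DS − ½ V_DS²] and I_D = (V_DD − V_DS)/R_D. Equating: 14.4 V_DS² − 19.66 V_DS + 2.54 = 0, giving V_DS = 0.144 V (the root below V_ov).
I_D = (2.54 − 0.144) / 15.6 = 0.154 mA.

I_D = 0.154 mA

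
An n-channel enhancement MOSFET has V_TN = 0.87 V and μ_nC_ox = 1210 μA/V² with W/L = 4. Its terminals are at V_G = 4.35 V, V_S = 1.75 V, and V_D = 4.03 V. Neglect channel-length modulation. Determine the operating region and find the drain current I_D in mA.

Saturation; I_D = 7.24 mA

V_GS = V_G − V_S = 4.35 − 1.75 = 2.6 V; V_DS = V_D − V_S = 4.03 − 1.75 = 2.28 V.
k_n = μ_nC_ox · (W/L) = 4.84 mA/V².
V_ov = V_GS − V_TN = 2.6 − 0.87 = 1.73 V.
Since V_DS = 2.28 V ≥ V_ov = 1.73 V, the device is in saturation.
I_D = ½ k_n V_ov² = 0.5 × 4.84 × 1.73² = 7.24 mA.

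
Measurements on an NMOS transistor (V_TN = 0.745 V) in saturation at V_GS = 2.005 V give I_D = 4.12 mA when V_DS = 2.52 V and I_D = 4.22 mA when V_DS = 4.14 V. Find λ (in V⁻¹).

λ = 0.0156 V⁻¹

With V_GS fixed, I_D ∝ (1 + λ V_DS) in saturation, so I_D2/I_D1 = (1 + λ V_DS2)/(1 + λ V_DS1).
4.22/4.12 = 1.024 = (1 + 4.14 λ)/(1 + 2.52 λ).
Solving: λ (I_D1 V_DS2 − I_D2 V_DS1) = I_D2 − I_D1, so λ = (4.22 − 4.12) / (4.12 × 4.14 − 4.22 × 2.52) = 0.1 / 6.42 = 0.0156 V⁻¹.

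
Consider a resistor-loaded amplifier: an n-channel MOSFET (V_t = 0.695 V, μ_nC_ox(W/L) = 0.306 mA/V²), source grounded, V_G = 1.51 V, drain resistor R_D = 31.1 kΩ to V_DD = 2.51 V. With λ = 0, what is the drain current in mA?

I_D = 0.0693 mA

V_GS = V_G = 1.51 V, so V_ov = 1.51 − 0.695 = 0.815 V.
Assume saturation: I_D = ½ k_n V_ov² = 0.5 × 0.306 × 0.815² = 0.102 mA, giving V_DS = V_DD − I_D R_D = 2.51 − 0.102 × 31.1 = -0.651 V.
But -0.651 V < V_ov = 0.815 V, so the device is actually in triode.
In triode I_D = k_n[V_ov V_DS − ½ V_DS²] and I_D = (V_DD − V_DS)/R_D. Equating: 4.76 V_DS² − 8.756 V_DS + 2.51 = 0, giving V_DS = 0.355 V (the root below V_ov).
I_D = (2.51 − 0.355) / 31.1 = 0.0693 mA.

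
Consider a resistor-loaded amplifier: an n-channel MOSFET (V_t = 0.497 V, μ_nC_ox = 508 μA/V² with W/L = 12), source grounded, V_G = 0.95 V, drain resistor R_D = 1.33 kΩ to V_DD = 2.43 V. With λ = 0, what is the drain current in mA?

V_GS = V_G = 0.95 V, so V_ov = 0.95 − 0.497 = 0.453 V.
k_n = μ_nC_ox · (W/L) = 6.096 mA/V².
Assume saturation: I_D = ½ k_n V_ov² = 0.5 × 6.096 × 0.453² = 0.625 mA, giving V_DS = V_DD − I_D R_D = 2.43 − 0.625 × 1.33 = 1.6 V.
V_DS = 1.6 V ≥ V_ov = 0.453 V, confirming saturation.

I_D = 0.625 mA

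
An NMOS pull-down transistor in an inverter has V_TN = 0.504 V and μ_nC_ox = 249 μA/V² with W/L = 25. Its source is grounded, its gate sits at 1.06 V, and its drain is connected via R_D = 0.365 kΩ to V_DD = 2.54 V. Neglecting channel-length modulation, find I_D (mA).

I_D = 0.962 mA

V_GS = V_G = 1.06 V, so V_ov = 1.06 − 0.504 = 0.556 V.
k_n = μ_nC_ox · (W/L) = 6.225 mA/V².
Assume saturation: I_D = ½ k_n V_ov² = 0.5 × 6.225 × 0.556² = 0.962 mA, giving V_DS = V_DD − I_D R_D = 2.54 − 0.962 × 0.365 = 2.19 V.
V_DS = 2.19 V ≥ V_ov = 0.556 V, confirming saturation.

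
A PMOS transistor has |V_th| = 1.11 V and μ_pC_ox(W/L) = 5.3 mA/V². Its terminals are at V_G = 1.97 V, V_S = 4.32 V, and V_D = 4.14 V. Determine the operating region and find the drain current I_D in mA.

Triode; I_D = 1.10 mA

V_SG = V_S − V_G = 4.32 − 1.97 = 2.35 V; V_SD = V_S − V_D = 4.32 − 4.14 = 0.18 V.
V_ov = V_SG − |V_th| = 2.35 − 1.11 = 1.24 V.
Since V_SD = 0.18 V < V_ov = 1.24 V, the device is in the triode region.
I_D = k_p [V_ov · V_SD − ½ V_SD²] = 5.3 × [1.24 × 0.18 − 0.5 × 0.18²] = 1.1 mA.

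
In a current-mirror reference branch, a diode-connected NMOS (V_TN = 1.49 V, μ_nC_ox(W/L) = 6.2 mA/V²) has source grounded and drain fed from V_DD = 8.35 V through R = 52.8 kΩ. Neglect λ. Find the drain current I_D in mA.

I_D = 0.126 mA

With gate tied to drain, V_GS = V_DS ≥ V_GS − V_TN, so the device is in saturation.
KCL at the drain: ½ k_n (V_GS − V_TN)² = (V_DD − V_GS)/R.
Let x = V_GS − 1.49. Then 164 x² + x − 6.86 = 0, giving x = 0.202 V (positive root), so V_GS = 1.69 V.
I_D = (V_DD − V_GS)/R = (8.35 − 1.69) / 52.8 = 0.126 mA.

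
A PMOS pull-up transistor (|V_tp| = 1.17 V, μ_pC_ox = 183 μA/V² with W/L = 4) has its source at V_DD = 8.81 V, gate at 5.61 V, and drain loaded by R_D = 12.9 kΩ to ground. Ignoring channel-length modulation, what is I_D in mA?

I_D = 0.645 mA

V_SG = V_DD − V_G = 8.81 − 5.61 = 3.2 V, so V_ov = 3.2 − 1.17 = 2.03 V.
k_p = μ_pC_ox · (W/L) = 0.732 mA/V².
Assume saturation: I_D = ½ k_p V_ov² = 0.5 × 0.732 × 2.03² = 1.51 mA, giving V_SD = V_DD − I_D R_D = 8.81 − 1.51 × 12.9 = -10.6 V.
But -10.6 V < V_ov = 2.03 V, so the device is actually in triode.
In triode I_D = k_p[V_ov V_SD − ½ V_SD²] and I_D = (V_DD − V_SD)/R_D. Equating: 4.72 V_SD² − 20.17 V_SD + 8.81 = 0, giving V_SD = 0.494 V (the root below V_ov).
I_D = (8.81 − 0.494) / 12.9 = 0.645 mA.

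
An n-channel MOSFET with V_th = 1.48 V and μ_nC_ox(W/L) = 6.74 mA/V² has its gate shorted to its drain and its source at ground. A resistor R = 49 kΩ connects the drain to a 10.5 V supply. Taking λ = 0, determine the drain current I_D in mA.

I_D = 0.179 mA

With gate tied to drain, V_GS = V_DS ≥ V_GS − V_th, so the device is in saturation.
KCL at the drain: ½ k_n (V_GS − V_th)² = (V_DD − V_GS)/R.
Let x = V_GS − 1.48. Then 165 x² + x − 9.02 = 0, giving x = 0.231 V (positive root), so V_GS = 1.71 V.
I_D = (V_DD − V_GS)/R = (10.5 − 1.71) / 49 = 0.179 mA.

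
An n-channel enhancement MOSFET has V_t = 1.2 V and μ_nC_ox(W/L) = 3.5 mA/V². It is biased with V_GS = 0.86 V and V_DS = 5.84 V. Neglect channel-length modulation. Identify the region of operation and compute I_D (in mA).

Cutoff; I_D = 0 mA

V_GS = 0.86 V < V_t = 1.2 V, so the transistor is in cutoff.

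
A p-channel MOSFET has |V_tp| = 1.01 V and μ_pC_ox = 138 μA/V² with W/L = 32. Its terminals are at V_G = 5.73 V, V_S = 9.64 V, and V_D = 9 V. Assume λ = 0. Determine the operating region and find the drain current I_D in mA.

Triode; I_D = 7.29 mA

V_SG = V_S − V_G = 9.64 − 5.73 = 3.91 V; V_SD = V_S − V_D = 9.64 − 9 = 0.64 V.
k_p = μ_pC_ox · (W/L) = 4.416 mA/V².
V_ov = V_SG − |V_tp| = 3.91 − 1.01 = 2.9 V.
Since V_SD = 0.64 V < V_ov = 2.9 V, the device is in the triode region.
I_D = k_p [V_ov · V_SD − ½ V_SD²] = 4.416 × [2.9 × 0.64 − 0.5 × 0.64²] = 7.29 mA.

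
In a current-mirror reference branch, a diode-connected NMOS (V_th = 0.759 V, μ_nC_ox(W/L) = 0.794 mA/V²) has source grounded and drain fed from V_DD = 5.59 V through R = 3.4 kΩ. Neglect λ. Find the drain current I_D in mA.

I_D = 0.963 mA

With gate tied to drain, V_GS = V_DS ≥ V_GS − V_th, so the device is in saturation.
KCL at the drain: ½ k_n (V_GS − V_th)² = (V_DD − V_GS)/R.
Let x = V_GS − 0.759. Then 1.35 x² + x − 4.831 = 0, giving x = 1.56 V (positive root), so V_GS = 2.32 V.
I_D = (V_DD − V_GS)/R = (5.59 − 2.32) / 3.4 = 0.963 mA.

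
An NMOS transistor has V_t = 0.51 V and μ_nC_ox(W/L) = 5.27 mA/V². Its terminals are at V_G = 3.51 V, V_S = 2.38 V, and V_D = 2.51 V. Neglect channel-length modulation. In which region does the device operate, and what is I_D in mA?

Triode; I_D = 0.380 mA

V_GS = V_G − V_S = 3.51 − 2.38 = 1.13 V; V_DS = V_D − V_S = 2.51 − 2.38 = 0.13 V.
V_ov = V_GS − V_t = 1.13 − 0.51 = 0.62 V.
Since V_DS = 0.13 V < V_ov = 0.62 V, the device is in the triode region.
I_D = k_n [V_ov · V_DS − ½ V_DS²] = 5.27 × [0.62 × 0.13 − 0.5 × 0.13²] = 0.38 mA.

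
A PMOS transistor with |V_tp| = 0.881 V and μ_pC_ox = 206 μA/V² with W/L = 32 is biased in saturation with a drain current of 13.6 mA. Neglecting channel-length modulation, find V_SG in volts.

V_SG = 2.91 V

k_p = μ_pC_ox · (W/L) = 6.592 mA/V².
In saturation I_D = ½ k_p (V_SG − |V_tp|)², so V_SG − |V_tp| = √(2 I_D / k_p) = √(2 × 13.6 / 6.592) = 2.03 V.
V_SG = 0.881 + 2.03 = 2.91 V.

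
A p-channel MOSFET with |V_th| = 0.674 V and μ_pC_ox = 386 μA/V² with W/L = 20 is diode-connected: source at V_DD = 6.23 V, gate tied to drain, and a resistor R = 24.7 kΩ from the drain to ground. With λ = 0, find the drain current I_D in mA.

I_D = 0.215 mA

With gate tied to drain, V_SG = V_SD ≥ V_SG − |V_th|, so the device is in saturation.
k_p = μ_pC_ox · (W/L) = 7.72 mA/V².
KCL at the drain: ½ k_p (V_SG − |V_th|)² = (V_DD − V_SG)/R.
Let x = V_SG − 0.674. Then 95.3 x² + x − 5.556 = 0, giving x = 0.236 V (positive root), so V_SG = 0.91 V.
I_D = (V_DD − V_SG)/R = (6.23 − 0.91) / 24.7 = 0.215 mA.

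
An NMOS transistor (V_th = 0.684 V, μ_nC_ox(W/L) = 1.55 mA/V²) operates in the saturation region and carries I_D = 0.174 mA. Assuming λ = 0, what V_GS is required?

V_GS = 1.16 V

In saturation I_D = ½ k_n (V_GS − V_th)², so V_GS − V_th = √(2 I_D / k_n) = √(2 × 0.174 / 1.55) = 0.474 V.
V_GS = 0.684 + 0.474 = 1.16 V.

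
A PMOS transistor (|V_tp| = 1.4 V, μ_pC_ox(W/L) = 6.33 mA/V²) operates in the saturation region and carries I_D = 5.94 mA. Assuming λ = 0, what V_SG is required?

In saturation I_D = ½ k_p (V_SG − |V_tp|)², so V_SG − |V_tp| = √(2 I_D / k_p) = √(2 × 5.94 / 6.33) = 1.37 V.
V_SG = 1.4 + 1.37 = 2.77 V.

V_SG = 2.77 V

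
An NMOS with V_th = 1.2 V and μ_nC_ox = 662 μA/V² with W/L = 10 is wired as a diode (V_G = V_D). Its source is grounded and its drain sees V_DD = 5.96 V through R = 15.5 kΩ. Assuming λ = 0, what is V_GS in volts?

V_GS = 1.50 V

With gate tied to drain, V_GS = V_DS ≥ V_GS − V_th, so the device is in saturation.
k_n = μ_nC_ox · (W/L) = 6.62 mA/V².
KCL at the drain: ½ k_n (V_GS − V_th)² = (V_DD − V_GS)/R.
Let x = V_GS − 1.2. Then 51.3 x² + x − 4.76 = 0, giving x = 0.295 V (positive root), so V_GS = 1.5 V.
I_D = (V_DD − V_GS)/R = (5.96 − 1.5) / 15.5 = 0.288 mA.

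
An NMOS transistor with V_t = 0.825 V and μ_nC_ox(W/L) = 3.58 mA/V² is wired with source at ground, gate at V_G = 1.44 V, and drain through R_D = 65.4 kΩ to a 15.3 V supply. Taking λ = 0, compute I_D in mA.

V_GS = V_G = 1.44 V, so V_ov = 1.44 − 0.825 = 0.615 V.
Assume saturation: I_D = ½ k_n V_ov² = 0.5 × 3.58 × 0.615² = 0.677 mA, giving V_DS = V_DD − I_D R_D = 15.3 − 0.677 × 65.4 = -29 V.
But -29 V < V_ov = 0.615 V, so the device is actually in triode.
In triode I_D = k_n[V_ov V_DS − ½ V_DS²] and I_D = (V_DD − V_DS)/R_D. Equating: 117 V_DS² − 145 V_DS + 15.3 = 0, giving V_DS = 0.116 V (the root below V_ov).
I_D = (15.3 − 0.116) / 65.4 = 0.232 mA.

I_D = 0.232 mA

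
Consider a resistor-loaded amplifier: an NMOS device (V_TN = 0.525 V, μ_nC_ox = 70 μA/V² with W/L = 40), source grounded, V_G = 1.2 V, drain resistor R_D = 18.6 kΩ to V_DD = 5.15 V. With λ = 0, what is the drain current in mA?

V_GS = V_G = 1.2 V, so V_ov = 1.2 − 0.525 = 0.675 V.
k_n = μ_nC_ox · (W/L) = 2.8 mA/V².
Assume saturation: I_D = ½ k_n V_ov² = 0.5 × 2.8 × 0.675² = 0.638 mA, giving V_DS = V_DD − I_D R_D = 5.15 − 0.638 × 18.6 = -6.71 V.
But -6.71 V < V_ov = 0.675 V, so the device is actually in triode.
In triode I_D = k_n[V_ov V_DS − ½ V_DS²] and I_D = (V_DD − V_DS)/R_D. Equating: 26 V_DS² − 36.15 V_DS + 5.15 = 0, giving V_DS = 0.161 V (the root below V_ov).
I_D = (5.15 − 0.161) / 18.6 = 0.268 mA.

I_D = 0.268 mA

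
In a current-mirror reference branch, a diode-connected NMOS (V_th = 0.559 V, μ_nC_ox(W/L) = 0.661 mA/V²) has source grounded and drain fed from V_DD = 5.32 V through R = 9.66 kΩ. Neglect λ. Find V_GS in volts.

With gate tied to drain, V_GS = V_DS ≥ V_GS − V_th, so the device is in saturation.
KCL at the drain: ½ k_n (V_GS − V_th)² = (V_DD − V_GS)/R.
Let x = V_GS − 0.559. Then 3.19 x² + x − 4.761 = 0, giving x = 1.07 V (positive root), so V_GS = 1.63 V.
I_D = (V_DD − V_GS)/R = (5.32 − 1.63) / 9.66 = 0.382 mA.

V_GS = 1.63 V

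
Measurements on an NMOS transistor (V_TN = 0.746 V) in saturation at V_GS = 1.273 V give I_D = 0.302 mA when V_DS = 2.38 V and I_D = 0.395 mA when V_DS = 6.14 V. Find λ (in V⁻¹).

With V_GS fixed, I_D ∝ (1 + λ V_DS) in saturation, so I_D2/I_D1 = (1 + λ V_DS2)/(1 + λ V_DS1).
0.395/0.302 = 1.308 = (1 + 6.14 λ)/(1 + 2.38 λ).
Solving: λ (I_D1 V_DS2 − I_D2 V_DS1) = I_D2 − I_D1, so λ = (0.395 − 0.302) / (0.302 × 6.14 − 0.395 × 2.38) = 0.093 / 0.914 = 0.102 V⁻¹.

λ = 0.102 V⁻¹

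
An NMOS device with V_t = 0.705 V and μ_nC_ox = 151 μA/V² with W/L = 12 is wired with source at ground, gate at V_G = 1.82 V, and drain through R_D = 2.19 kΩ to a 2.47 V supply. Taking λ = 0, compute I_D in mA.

I_D = 0.864 mA

V_GS = V_G = 1.82 V, so V_ov = 1.82 − 0.705 = 1.12 V.
k_n = μ_nC_ox · (W/L) = 1.812 mA/V².
Assume saturation: I_D = ½ k_n V_ov² = 0.5 × 1.812 × 1.12² = 1.13 mA, giving V_DS = V_DD − I_D R_D = 2.47 − 1.13 × 2.19 = 0.00327 V.
But 0.00327 V < V_ov = 1.12 V, so the device is actually in triode.
In triode I_D = k_n[V_ov V_DS − ½ V_DS²] and I_D = (V_DD − V_DS)/R_D. Equating: 1.98 V_DS² − 5.425 V_DS + 2.47 = 0, giving V_DS = 0.577 V (the root below V_ov).
I_D = (2.47 − 0.577) / 2.19 = 0.864 mA.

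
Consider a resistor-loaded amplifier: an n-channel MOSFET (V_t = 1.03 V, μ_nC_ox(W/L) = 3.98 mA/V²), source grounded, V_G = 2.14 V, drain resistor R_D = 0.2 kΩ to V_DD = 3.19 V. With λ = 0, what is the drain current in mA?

V_GS = V_G = 2.14 V, so V_ov = 2.14 − 1.03 = 1.11 V.
Assume saturation: I_D = ½ k_n V_ov² = 0.5 × 3.98 × 1.11² = 2.45 mA, giving V_DS = V_DD − I_D R_D = 3.19 − 2.45 × 0.2 = 2.7 V.
V_DS = 2.7 V ≥ V_ov = 1.11 V, confirming saturation.

I_D = 2.45 mA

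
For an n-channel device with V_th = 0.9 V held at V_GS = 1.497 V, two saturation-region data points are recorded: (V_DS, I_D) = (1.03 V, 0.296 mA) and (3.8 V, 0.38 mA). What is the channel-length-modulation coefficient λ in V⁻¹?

With V_GS fixed, I_D ∝ (1 + λ V_DS) in saturation, so I_D2/I_D1 = (1 + λ V_DS2)/(1 + λ V_DS1).
0.38/0.296 = 1.284 = (1 + 3.8 λ)/(1 + 1.03 λ).
Solving: λ (I_D1 V_DS2 − I_D2 V_DS1) = I_D2 − I_D1, so λ = (0.38 − 0.296) / (0.296 × 3.8 − 0.38 × 1.03) = 0.084 / 0.733 = 0.115 V⁻¹.

λ = 0.115 V⁻¹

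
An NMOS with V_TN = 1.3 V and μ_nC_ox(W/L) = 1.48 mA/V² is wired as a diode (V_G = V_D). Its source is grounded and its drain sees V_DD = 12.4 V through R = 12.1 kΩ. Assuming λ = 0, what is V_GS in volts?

With gate tied to drain, V_GS = V_DS ≥ V_GS − V_TN, so the device is in saturation.
KCL at the drain: ½ k_n (V_GS − V_TN)² = (V_DD − V_GS)/R.
Let x = V_GS − 1.3. Then 8.95 x² + x − 11.1 = 0, giving x = 1.06 V (positive root), so V_GS = 2.36 V.
I_D = (V_DD − V_GS)/R = (12.4 − 2.36) / 12.1 = 0.83 mA.

V_GS = 2.36 V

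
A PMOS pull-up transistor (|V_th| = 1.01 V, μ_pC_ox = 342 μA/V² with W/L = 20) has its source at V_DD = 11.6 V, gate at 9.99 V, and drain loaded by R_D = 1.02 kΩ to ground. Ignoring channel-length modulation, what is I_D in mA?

V_SG = V_DD − V_G = 11.6 − 9.99 = 1.61 V, so V_ov = 1.61 − 1.01 = 0.6 V.
k_p = μ_pC_ox · (W/L) = 6.84 mA/V².
Assume saturation: I_D = ½ k_p V_ov² = 0.5 × 6.84 × 0.6² = 1.23 mA, giving V_SD = V_DD − I_D R_D = 11.6 − 1.23 × 1.02 = 10.3 V.
V_SD = 10.3 V ≥ V_ov = 0.6 V, confirming saturation.

I_D = 1.23 mA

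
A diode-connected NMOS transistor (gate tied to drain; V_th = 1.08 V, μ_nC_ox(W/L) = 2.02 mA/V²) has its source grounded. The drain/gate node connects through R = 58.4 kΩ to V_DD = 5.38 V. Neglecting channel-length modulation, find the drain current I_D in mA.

With gate tied to drain, V_GS = V_DS ≥ V_GS − V_th, so the device is in saturation.
KCL at the drain: ½ k_n (V_GS − V_th)² = (V_DD − V_GS)/R.
Let x = V_GS − 1.08. Then 59 x² + x − 4.3 = 0, giving x = 0.262 V (positive root), so V_GS = 1.34 V.
I_D = (V_DD − V_GS)/R = (5.38 − 1.34) / 58.4 = 0.0691 mA.

I_D = 0.0691 mA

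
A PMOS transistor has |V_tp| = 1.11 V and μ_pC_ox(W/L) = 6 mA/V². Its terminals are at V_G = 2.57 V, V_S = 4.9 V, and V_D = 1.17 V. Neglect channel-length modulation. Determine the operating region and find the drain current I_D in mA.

V_SG = V_S − V_G = 4.9 − 2.57 = 2.33 V; V_SD = V_S − V_D = 4.9 − 1.17 = 3.73 V.
V_ov = V_SG − |V_tp| = 2.33 − 1.11 = 1.22 V.
Since V_SD = 3.73 V ≥ V_ov = 1.22 V, the device is in saturation.
I_D = ½ k_p V_ov² = 0.5 × 6 × 1.22² = 4.47 mA.

Saturation; I_D = 4.47 mA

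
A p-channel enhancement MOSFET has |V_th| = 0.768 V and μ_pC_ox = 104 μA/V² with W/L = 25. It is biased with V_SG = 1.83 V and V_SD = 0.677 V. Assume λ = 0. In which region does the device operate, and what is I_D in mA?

k_p = μ_pC_ox · (W/L) = 2.6 mA/V².
V_ov = V_SG − |V_th| = 1.83 − 0.768 = 1.06 V.
Since V_SD = 0.677 V < V_ov = 1.06 V, the device is in the triode region.
I_D = k_p [V_ov · V_SD − ½ V_SD²] = 2.6 × [1.06 × 0.677 − 0.5 × 0.677²] = 1.27 mA.

Triode; I_D = 1.27 mA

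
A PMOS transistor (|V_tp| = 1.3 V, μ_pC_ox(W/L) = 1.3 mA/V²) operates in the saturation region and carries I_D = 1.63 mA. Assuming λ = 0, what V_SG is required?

In saturation I_D = ½ k_p (V_SG − |V_tp|)², so V_SG − |V_tp| = √(2 I_D / k_p) = √(2 × 1.63 / 1.3) = 1.58 V.
V_SG = 1.3 + 1.58 = 2.88 V.

V_SG = 2.88 V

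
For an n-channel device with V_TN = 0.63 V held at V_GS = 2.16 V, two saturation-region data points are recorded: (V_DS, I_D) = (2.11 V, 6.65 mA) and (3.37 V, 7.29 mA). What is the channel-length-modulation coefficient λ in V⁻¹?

λ = 0.0911 V⁻¹

With V_GS fixed, I_D ∝ (1 + λ V_DS) in saturation, so I_D2/I_D1 = (1 + λ V_DS2)/(1 + λ V_DS1).
7.29/6.65 = 1.096 = (1 + 3.37 λ)/(1 + 2.11 λ).
Solving: λ (I_D1 V_DS2 − I_D2 V_DS1) = I_D2 − I_D1, so λ = (7.29 − 6.65) / (6.65 × 3.37 − 7.29 × 2.11) = 0.64 / 7.03 = 0.0911 V⁻¹.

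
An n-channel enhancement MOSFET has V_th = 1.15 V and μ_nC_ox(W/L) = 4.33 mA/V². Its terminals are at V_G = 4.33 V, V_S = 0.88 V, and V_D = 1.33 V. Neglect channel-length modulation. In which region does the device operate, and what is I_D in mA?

V_GS = V_G − V_S = 4.33 − 0.88 = 3.45 V; V_DS = V_D − V_S = 1.33 − 0.88 = 0.45 V.
V_ov = V_GS − V_th = 3.45 − 1.15 = 2.3 V.
Since V_DS = 0.45 V < V_ov = 2.3 V, the device is in the triode region.
I_D = k_n [V_ov · V_DS − ½ V_DS²] = 4.33 × [2.3 × 0.45 − 0.5 × 0.45²] = 4.04 mA.

Triode; I_D = 4.04 mA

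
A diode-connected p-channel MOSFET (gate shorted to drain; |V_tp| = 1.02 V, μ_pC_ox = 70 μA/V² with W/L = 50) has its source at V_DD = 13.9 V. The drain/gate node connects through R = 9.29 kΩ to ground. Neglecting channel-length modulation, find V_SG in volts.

V_SG = 1.88 V

With gate tied to drain, V_SG = V_SD ≥ V_SG − |V_tp|, so the device is in saturation.
k_p = μ_pC_ox · (W/L) = 3.5 mA/V².
KCL at the drain: ½ k_p (V_SG − |V_tp|)² = (V_DD − V_SG)/R.
Let x = V_SG − 1.02. Then 16.3 x² + x − 12.88 = 0, giving x = 0.86 V (positive root), so V_SG = 1.88 V.
I_D = (V_DD − V_SG)/R = (13.9 − 1.88) / 9.29 = 1.29 mA.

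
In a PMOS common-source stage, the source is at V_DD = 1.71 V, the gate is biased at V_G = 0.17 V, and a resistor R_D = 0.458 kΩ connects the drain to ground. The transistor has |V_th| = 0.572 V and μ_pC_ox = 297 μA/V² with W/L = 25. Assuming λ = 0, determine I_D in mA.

V_SG = V_DD − V_G = 1.71 − 0.17 = 1.54 V, so V_ov = 1.54 − 0.572 = 0.968 V.
k_p = μ_pC_ox · (W/L) = 7.425 mA/V².
Assume saturation: I_D = ½ k_p V_ov² = 0.5 × 7.425 × 0.968² = 3.48 mA, giving V_SD = V_DD − I_D R_D = 1.71 − 3.48 × 0.458 = 0.117 V.
But 0.117 V < V_ov = 0.968 V, so the device is actually in triode.
In triode I_D = k_p[V_ov V_SD − ½ V_SD²] and I_D = (V_DD − V_SD)/R_D. Equating: 1.7 V_SD² − 4.292 V_SD + 1.71 = 0, giving V_SD = 0.496 V (the root below V_ov).
I_D = (1.71 − 0.496) / 0.458 = 2.65 mA.

I_D = 2.65 mA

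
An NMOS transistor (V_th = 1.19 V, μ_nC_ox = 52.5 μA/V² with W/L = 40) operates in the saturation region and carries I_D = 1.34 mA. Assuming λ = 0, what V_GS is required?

k_n = μ_nC_ox · (W/L) = 2.1 mA/V².
In saturation I_D = ½ k_n (V_GS − V_th)², so V_GS − V_th = √(2 I_D / k_n) = √(2 × 1.34 / 2.1) = 1.13 V.
V_GS = 1.19 + 1.13 = 2.32 V.

V_GS = 2.32 V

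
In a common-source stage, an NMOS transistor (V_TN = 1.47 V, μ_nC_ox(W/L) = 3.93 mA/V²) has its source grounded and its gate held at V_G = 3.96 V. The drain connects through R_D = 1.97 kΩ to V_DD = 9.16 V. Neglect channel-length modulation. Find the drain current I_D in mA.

I_D = 4.40 mA

V_GS = V_G = 3.96 V, so V_ov = 3.96 − 1.47 = 2.49 V.
Assume saturation: I_D = ½ k_n V_ov² = 0.5 × 3.93 × 2.49² = 12.2 mA, giving V_DS = V_DD − I_D R_D = 9.16 − 12.2 × 1.97 = -14.8 V.
But -14.8 V < V_ov = 2.49 V, so the device is actually in triode.
In triode I_D = k_n[V_ov V_DS − ½ V_DS²] and I_D = (V_DD − V_DS)/R_D. Equating: 3.87 V_DS² − 20.28 V_DS + 9.16 = 0, giving V_DS = 0.499 V (the root below V_ov).
I_D = (9.16 − 0.499) / 1.97 = 4.4 mA.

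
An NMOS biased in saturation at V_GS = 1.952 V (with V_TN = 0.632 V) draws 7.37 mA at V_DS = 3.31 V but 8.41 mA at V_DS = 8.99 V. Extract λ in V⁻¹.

λ = 0.0271 V⁻¹

With V_GS fixed, I_D ∝ (1 + λ V_DS) in saturation, so I_D2/I_D1 = (1 + λ V_DS2)/(1 + λ V_DS1).
8.41/7.37 = 1.141 = (1 + 8.99 λ)/(1 + 3.31 λ).
Solving: λ (I_D1 V_DS2 − I_D2 V_DS1) = I_D2 − I_D1, so λ = (8.41 − 7.37) / (7.37 × 8.99 − 8.41 × 3.31) = 1.04 / 38.4 = 0.0271 V⁻¹.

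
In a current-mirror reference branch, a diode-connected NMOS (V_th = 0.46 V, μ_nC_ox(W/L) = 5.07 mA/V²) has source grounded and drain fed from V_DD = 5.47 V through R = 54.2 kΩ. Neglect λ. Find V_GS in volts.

With gate tied to drain, V_GS = V_DS ≥ V_GS − V_th, so the device is in saturation.
KCL at the drain: ½ k_n (V_GS − V_th)² = (V_DD − V_GS)/R.
Let x = V_GS − 0.46. Then 137 x² + x − 5.01 = 0, giving x = 0.187 V (positive root), so V_GS = 0.647 V.
I_D = (V_DD − V_GS)/R = (5.47 − 0.647) / 54.2 = 0.089 mA.

V_GS = 0.647 V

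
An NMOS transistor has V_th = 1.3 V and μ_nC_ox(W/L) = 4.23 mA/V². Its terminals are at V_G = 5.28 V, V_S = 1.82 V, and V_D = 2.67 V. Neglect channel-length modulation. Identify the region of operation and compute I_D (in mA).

Triode; I_D = 6.24 mA

V_GS = V_G − V_S = 5.28 − 1.82 = 3.46 V; V_DS = V_D − V_S = 2.67 − 1.82 = 0.85 V.
V_ov = V_GS − V_th = 3.46 − 1.3 = 2.16 V.
Since V_DS = 0.85 V < V_ov = 2.16 V, the device is in the triode region.
I_D = k_n [V_ov · V_DS − ½ V_DS²] = 4.23 × [2.16 × 0.85 − 0.5 × 0.85²] = 6.24 mA.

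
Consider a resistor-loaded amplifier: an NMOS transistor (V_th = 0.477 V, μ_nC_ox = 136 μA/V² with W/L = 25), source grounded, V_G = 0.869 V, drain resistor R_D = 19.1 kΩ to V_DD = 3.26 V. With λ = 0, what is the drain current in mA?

I_D = 0.163 mA

V_GS = V_G = 0.869 V, so V_ov = 0.869 − 0.477 = 0.392 V.
k_n = μ_nC_ox · (W/L) = 3.4 mA/V².
Assume saturation: I_D = ½ k_n V_ov² = 0.5 × 3.4 × 0.392² = 0.261 mA, giving V_DS = V_DD − I_D R_D = 3.26 − 0.261 × 19.1 = -1.73 V.
But -1.73 V < V_ov = 0.392 V, so the device is actually in triode.
In triode I_D = k_n[V_ov V_DS − ½ V_DS²] and I_D = (V_DD − V_DS)/R_D. Equating: 32.5 V_DS² − 26.46 V_DS + 3.26 = 0, giving V_DS = 0.151 V (the root below V_ov).
I_D = (3.26 − 0.151) / 19.1 = 0.163 mA.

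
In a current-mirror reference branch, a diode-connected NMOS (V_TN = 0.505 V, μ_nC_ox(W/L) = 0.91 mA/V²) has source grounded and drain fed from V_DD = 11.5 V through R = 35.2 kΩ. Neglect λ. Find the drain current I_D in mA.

With gate tied to drain, V_GS = V_DS ≥ V_GS − V_TN, so the device is in saturation.
KCL at the drain: ½ k_n (V_GS − V_TN)² = (V_DD − V_GS)/R.
Let x = V_GS − 0.505. Then 16 x² + x − 10.99 = 0, giving x = 0.798 V (positive root), so V_GS = 1.3 V.
I_D = (V_DD − V_GS)/R = (11.5 − 1.3) / 35.2 = 0.29 mA.

I_D = 0.290 mA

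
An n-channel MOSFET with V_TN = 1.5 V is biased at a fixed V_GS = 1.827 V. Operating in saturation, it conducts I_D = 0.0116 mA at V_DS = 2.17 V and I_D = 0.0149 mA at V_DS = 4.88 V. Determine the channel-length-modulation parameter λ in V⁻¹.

With V_GS fixed, I_D ∝ (1 + λ V_DS) in saturation, so I_D2/I_D1 = (1 + λ V_DS2)/(1 + λ V_DS1).
0.0149/0.0116 = 1.284 = (1 + 4.88 λ)/(1 + 2.17 λ).
Solving: λ (I_D1 V_DS2 − I_D2 V_DS1) = I_D2 − I_D1, so λ = (0.0149 − 0.0116) / (0.0116 × 4.88 − 0.0149 × 2.17) = 0.0033 / 0.0243 = 0.136 V⁻¹.

λ = 0.136 V⁻¹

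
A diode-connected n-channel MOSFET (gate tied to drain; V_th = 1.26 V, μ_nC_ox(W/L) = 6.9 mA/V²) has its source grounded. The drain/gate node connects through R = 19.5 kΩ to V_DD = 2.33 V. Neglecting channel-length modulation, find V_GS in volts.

With gate tied to drain, V_GS = V_DS ≥ V_GS − V_th, so the device is in saturation.
KCL at the drain: ½ k_n (V_GS − V_th)² = (V_DD − V_GS)/R.
Let x = V_GS − 1.26. Then 67.3 x² + x − 1.07 = 0, giving x = 0.119 V (positive root), so V_GS = 1.38 V.
I_D = (V_DD − V_GS)/R = (2.33 − 1.38) / 19.5 = 0.0488 mA.

V_GS = 1.38 V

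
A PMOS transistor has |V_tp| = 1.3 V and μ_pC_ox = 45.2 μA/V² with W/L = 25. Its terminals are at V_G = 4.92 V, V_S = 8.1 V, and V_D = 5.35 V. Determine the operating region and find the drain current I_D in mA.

V_SG = V_S − V_G = 8.1 − 4.92 = 3.18 V; V_SD = V_S − V_D = 8.1 − 5.35 = 2.75 V.
k_p = μ_pC_ox · (W/L) = 1.13 mA/V².
V_ov = V_SG − |V_tp| = 3.18 − 1.3 = 1.88 V.
Since V_SD = 2.75 V ≥ V_ov = 1.88 V, the device is in saturation.
I_D = ½ k_p V_ov² = 0.5 × 1.13 × 1.88² = 2 mA.

Saturation; I_D = 2.00 mA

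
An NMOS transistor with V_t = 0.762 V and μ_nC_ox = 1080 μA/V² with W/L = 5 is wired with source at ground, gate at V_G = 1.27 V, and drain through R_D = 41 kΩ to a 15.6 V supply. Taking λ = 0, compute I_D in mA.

V_GS = V_G = 1.27 V, so V_ov = 1.27 − 0.762 = 0.508 V.
k_n = μ_nC_ox · (W/L) = 5.4 mA/V².
Assume saturation: I_D = ½ k_n V_ov² = 0.5 × 5.4 × 0.508² = 0.697 mA, giving V_DS = V_DD − I_D R_D = 15.6 − 0.697 × 41 = -13 V.
But -13 V < V_ov = 0.508 V, so the device is actually in triode.
In triode I_D = k_n[V_ov V_DS − ½ V_DS²] and I_D = (V_DD − V_DS)/R_D. Equating: 111 V_DS² − 113.5 V_DS + 15.6 = 0, giving V_DS = 0.164 V (the root below V_ov).
I_D = (15.6 − 0.164) / 41 = 0.376 mA.

I_D = 0.376 mA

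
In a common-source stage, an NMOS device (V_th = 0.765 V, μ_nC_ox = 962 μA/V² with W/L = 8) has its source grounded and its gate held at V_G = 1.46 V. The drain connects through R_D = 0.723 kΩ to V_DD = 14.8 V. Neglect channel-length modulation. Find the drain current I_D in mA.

V_GS = V_G = 1.46 V, so V_ov = 1.46 − 0.765 = 0.695 V.
k_n = μ_nC_ox · (W/L) = 7.696 mA/V².
Assume saturation: I_D = ½ k_n V_ov² = 0.5 × 7.696 × 0.695² = 1.86 mA, giving V_DS = V_DD − I_D R_D = 14.8 − 1.86 × 0.723 = 13.5 V.
V_DS = 13.5 V ≥ V_ov = 0.695 V, confirming saturation.

I_D = 1.86 mA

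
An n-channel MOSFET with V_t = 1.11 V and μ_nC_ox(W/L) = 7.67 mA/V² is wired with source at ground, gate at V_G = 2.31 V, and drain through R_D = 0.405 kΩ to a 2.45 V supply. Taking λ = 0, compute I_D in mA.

I_D = 4.41 mA

V_GS = V_G = 2.31 V, so V_ov = 2.31 − 1.11 = 1.2 V.
Assume saturation: I_D = ½ k_n V_ov² = 0.5 × 7.67 × 1.2² = 5.52 mA, giving V_DS = V_DD − I_D R_D = 2.45 − 5.52 × 0.405 = 0.213 V.
But 0.213 V < V_ov = 1.2 V, so the device is actually in triode.
In triode I_D = k_n[V_ov V_DS − ½ V_DS²] and I_D = (V_DD − V_DS)/R_D. Equating: 1.55 V_DS² − 4.728 V_DS + 2.45 = 0, giving V_DS = 0.662 V (the root below V_ov).
I_D = (2.45 − 0.662) / 0.405 = 4.41 mA.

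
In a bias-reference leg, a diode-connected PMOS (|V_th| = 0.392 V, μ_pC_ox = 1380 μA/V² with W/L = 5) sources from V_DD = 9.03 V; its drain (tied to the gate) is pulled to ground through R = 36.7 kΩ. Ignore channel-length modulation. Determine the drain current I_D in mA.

I_D = 0.228 mA

With gate tied to drain, V_SG = V_SD ≥ V_SG − |V_th|, so the device is in saturation.
k_p = μ_pC_ox · (W/L) = 6.9 mA/V².
KCL at the drain: ½ k_p (V_SG − |V_th|)² = (V_DD − V_SG)/R.
Let x = V_SG − 0.392. Then 127 x² + x − 8.638 = 0, giving x = 0.257 V (positive root), so V_SG = 0.649 V.
I_D = (V_DD − V_SG)/R = (9.03 − 0.649) / 36.7 = 0.228 mA.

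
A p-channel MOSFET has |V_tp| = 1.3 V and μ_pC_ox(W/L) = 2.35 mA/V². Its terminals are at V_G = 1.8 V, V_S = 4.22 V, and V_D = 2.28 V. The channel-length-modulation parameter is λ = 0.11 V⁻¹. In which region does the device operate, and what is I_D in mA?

Saturation; I_D = 1.79 mA

V_SG = V_S − V_G = 4.22 − 1.8 = 2.42 V; V_SD = V_S − V_D = 4.22 − 2.28 = 1.94 V.
V_ov = V_SG − |V_tp| = 2.42 − 1.3 = 1.12 V.
Since V_SD = 1.94 V ≥ V_ov = 1.12 V, the device is in saturation.
I_D = ½ k_p V_ov² (1 + λ V_SD) = 0.5 × 2.35 × 1.12² × (1 + 0.11 × 1.94) = 1.79 mA.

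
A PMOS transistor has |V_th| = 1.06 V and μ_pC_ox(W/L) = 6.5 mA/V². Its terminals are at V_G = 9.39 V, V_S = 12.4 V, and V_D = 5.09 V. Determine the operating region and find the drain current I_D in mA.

V_SG = V_S − V_G = 12.4 − 9.39 = 3.01 V; V_SD = V_S − V_D = 12.4 − 5.09 = 7.31 V.
V_ov = V_SG − |V_th| = 3.01 − 1.06 = 1.95 V.
Since V_SD = 7.31 V ≥ V_ov = 1.95 V, the device is in saturation.
I_D = ½ k_p V_ov² = 0.5 × 6.5 × 1.95² = 12.4 mA.

Saturation; I_D = 12.4 mA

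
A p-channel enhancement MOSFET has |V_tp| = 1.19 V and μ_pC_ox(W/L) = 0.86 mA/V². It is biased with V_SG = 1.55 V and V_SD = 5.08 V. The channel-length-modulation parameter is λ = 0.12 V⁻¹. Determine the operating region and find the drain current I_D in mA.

V_ov = V_SG − |V_tp| = 1.55 − 1.19 = 0.36 V.
Since V_SD = 5.08 V ≥ V_ov = 0.36 V, the device is in saturation.
I_D = ½ k_p V_ov² (1 + λ V_SD) = 0.5 × 0.86 × 0.36² × (1 + 0.12 × 5.08) = 0.0897 mA.

Saturation; I_D = 0.0897 mA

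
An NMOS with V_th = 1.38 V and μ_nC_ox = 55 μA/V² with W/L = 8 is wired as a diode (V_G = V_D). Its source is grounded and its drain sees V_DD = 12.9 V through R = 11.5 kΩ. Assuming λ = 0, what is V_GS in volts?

With gate tied to drain, V_GS = V_DS ≥ V_GS − V_th, so the device is in saturation.
k_n = μ_nC_ox · (W/L) = 0.44 mA/V².
KCL at the drain: ½ k_n (V_GS − V_th)² = (V_DD − V_GS)/R.
Let x = V_GS − 1.38. Then 2.53 x² + x − 11.52 = 0, giving x = 1.95 V (positive root), so V_GS = 3.33 V.
I_D = (V_DD − V_GS)/R = (12.9 − 3.33) / 11.5 = 0.833 mA.

V_GS = 3.33 V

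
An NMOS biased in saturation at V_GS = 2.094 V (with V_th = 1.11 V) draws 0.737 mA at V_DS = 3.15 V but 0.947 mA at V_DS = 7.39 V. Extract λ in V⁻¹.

λ = 0.0852 V⁻¹

With V_GS fixed, I_D ∝ (1 + λ V_DS) in saturation, so I_D2/I_D1 = (1 + λ V_DS2)/(1 + λ V_DS1).
0.947/0.737 = 1.285 = (1 + 7.39 λ)/(1 + 3.15 λ).
Solving: λ (I_D1 V_DS2 − I_D2 V_DS1) = I_D2 − I_D1, so λ = (0.947 − 0.737) / (0.737 × 7.39 − 0.947 × 3.15) = 0.21 / 2.46 = 0.0852 V⁻¹.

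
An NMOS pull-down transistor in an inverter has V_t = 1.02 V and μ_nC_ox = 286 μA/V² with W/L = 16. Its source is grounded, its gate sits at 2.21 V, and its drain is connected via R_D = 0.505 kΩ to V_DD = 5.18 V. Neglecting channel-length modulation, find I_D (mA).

I_D = 3.24 mA

V_GS = V_G = 2.21 V, so V_ov = 2.21 − 1.02 = 1.19 V.
k_n = μ_nC_ox · (W/L) = 4.576 mA/V².
Assume saturation: I_D = ½ k_n V_ov² = 0.5 × 4.576 × 1.19² = 3.24 mA, giving V_DS = V_DD − I_D R_D = 5.18 − 3.24 × 0.505 = 3.54 V.
V_DS = 3.54 V ≥ V_ov = 1.19 V, confirming saturation.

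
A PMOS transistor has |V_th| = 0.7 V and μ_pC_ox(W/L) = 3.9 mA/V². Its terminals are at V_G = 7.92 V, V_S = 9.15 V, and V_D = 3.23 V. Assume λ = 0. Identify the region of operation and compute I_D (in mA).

Saturation; I_D = 0.548 mA

V_SG = V_S − V_G = 9.15 − 7.92 = 1.23 V; V_SD = V_S − V_D = 9.15 − 3.23 = 5.92 V.
V_ov = V_SG − |V_th| = 1.23 − 0.7 = 0.53 V.
Since V_SD = 5.92 V ≥ V_ov = 0.53 V, the device is in saturation.
I_D = ½ k_p V_ov² = 0.5 × 3.9 × 0.53² = 0.548 mA.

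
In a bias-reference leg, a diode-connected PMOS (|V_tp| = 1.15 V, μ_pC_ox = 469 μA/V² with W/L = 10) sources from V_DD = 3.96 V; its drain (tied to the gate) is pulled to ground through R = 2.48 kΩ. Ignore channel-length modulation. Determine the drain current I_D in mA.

With gate tied to drain, V_SG = V_SD ≥ V_SG − |V_tp|, so the device is in saturation.
k_p = μ_pC_ox · (W/L) = 4.69 mA/V².
KCL at the drain: ½ k_p (V_SG − |V_tp|)² = (V_DD − V_SG)/R.
Let x = V_SG − 1.15. Then 5.82 x² + x − 2.81 = 0, giving x = 0.614 V (positive root), so V_SG = 1.76 V.
I_D = (V_DD − V_SG)/R = (3.96 − 1.76) / 2.48 = 0.885 mA.

I_D = 0.885 mA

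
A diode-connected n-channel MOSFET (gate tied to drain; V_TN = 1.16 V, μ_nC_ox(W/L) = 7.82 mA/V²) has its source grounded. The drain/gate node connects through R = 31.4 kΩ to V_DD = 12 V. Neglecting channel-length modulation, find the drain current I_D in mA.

With gate tied to drain, V_GS = V_DS ≥ V_GS − V_TN, so the device is in saturation.
KCL at the drain: ½ k_n (V_GS − V_TN)² = (V_DD − V_GS)/R.
Let x = V_GS − 1.16. Then 123 x² + x − 10.84 = 0, giving x = 0.293 V (positive root), so V_GS = 1.45 V.
I_D = (V_DD − V_GS)/R = (12 − 1.45) / 31.4 = 0.336 mA.

I_D = 0.336 mA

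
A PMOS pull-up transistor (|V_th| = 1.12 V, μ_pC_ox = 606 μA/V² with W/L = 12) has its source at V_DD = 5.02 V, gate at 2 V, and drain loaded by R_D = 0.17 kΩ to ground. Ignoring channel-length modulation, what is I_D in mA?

V_SG = V_DD − V_G = 5.02 − 2 = 3.02 V, so V_ov = 3.02 − 1.12 = 1.9 V.
k_p = μ_pC_ox · (W/L) = 7.272 mA/V².
Assume saturation: I_D = ½ k_p V_ov² = 0.5 × 7.272 × 1.9² = 13.1 mA, giving V_SD = V_DD − I_D R_D = 5.02 − 13.1 × 0.17 = 2.79 V.
V_SD = 2.79 V ≥ V_ov = 1.9 V, confirming saturation.

I_D = 13.1 mA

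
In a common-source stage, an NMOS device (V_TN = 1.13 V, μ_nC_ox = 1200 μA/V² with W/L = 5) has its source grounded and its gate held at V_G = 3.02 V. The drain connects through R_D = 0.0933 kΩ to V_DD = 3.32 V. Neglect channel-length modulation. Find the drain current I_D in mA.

I_D = 10.7 mA

V_GS = V_G = 3.02 V, so V_ov = 3.02 − 1.13 = 1.89 V.
k_n = μ_nC_ox · (W/L) = 6 mA/V².
Assume saturation: I_D = ½ k_n V_ov² = 0.5 × 6 × 1.89² = 10.7 mA, giving V_DS = V_DD − I_D R_D = 3.32 − 10.7 × 0.0933 = 2.32 V.
V_DS = 2.32 V ≥ V_ov = 1.89 V, confirming saturation.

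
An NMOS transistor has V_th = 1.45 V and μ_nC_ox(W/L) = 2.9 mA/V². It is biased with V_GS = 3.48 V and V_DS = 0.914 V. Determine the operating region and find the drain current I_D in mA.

V_ov = V_GS − V_th = 3.48 − 1.45 = 2.03 V.
Since V_DS = 0.914 V < V_ov = 2.03 V, the device is in the triode region.
I_D = k_n [V_ov · V_DS − ½ V_DS²] = 2.9 × [2.03 × 0.914 − 0.5 × 0.914²] = 4.17 mA.

Triode; I_D = 4.17 mA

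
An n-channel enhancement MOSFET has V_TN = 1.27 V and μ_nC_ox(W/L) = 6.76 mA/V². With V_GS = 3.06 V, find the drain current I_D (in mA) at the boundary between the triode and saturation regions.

I_D = 10.8 mA

At the boundary V_DS = V_ov = V_GS − V_TN = 3.06 − 1.27 = 1.79 V.
I_D = ½ k_n V_ov² = 0.5 × 6.76 × 1.79² = 10.8 mA.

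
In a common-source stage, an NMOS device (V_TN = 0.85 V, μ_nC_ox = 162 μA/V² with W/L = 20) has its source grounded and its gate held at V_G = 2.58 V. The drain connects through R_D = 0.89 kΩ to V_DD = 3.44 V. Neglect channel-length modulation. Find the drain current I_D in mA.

V_GS = V_G = 2.58 V, so V_ov = 2.58 − 0.85 = 1.73 V.
k_n = μ_nC_ox · (W/L) = 3.24 mA/V².
Assume saturation: I_D = ½ k_n V_ov² = 0.5 × 3.24 × 1.73² = 4.85 mA, giving V_DS = V_DD − I_D R_D = 3.44 − 4.85 × 0.89 = -0.875 V.
But -0.875 V < V_ov = 1.73 V, so the device is actually in triode.
In triode I_D = k_n[V_ov V_DS − ½ V_DS²] and I_D = (V_DD − V_DS)/R_D. Equating: 1.44 V_DS² − 5.989 V_DS + 3.44 = 0, giving V_DS = 0.689 V (the root below V_ov).
I_D = (3.44 − 0.689) / 0.89 = 3.09 mA.

I_D = 3.09 mA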